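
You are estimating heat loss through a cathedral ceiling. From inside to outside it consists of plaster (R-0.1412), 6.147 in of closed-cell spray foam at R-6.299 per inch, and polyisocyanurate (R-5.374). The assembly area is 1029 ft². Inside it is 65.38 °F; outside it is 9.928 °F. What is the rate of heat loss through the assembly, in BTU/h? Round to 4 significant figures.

6.147 × 6.299 = 38.72
R_total = 0.1412 + 38.72 + 5.374 = 44.235 ft²·°F·h/BTU
Q = A·ΔT/R = 1029 × (65.38 − 9.928) / 44.235 = 1289.9 BTU/h

1290 BTU/h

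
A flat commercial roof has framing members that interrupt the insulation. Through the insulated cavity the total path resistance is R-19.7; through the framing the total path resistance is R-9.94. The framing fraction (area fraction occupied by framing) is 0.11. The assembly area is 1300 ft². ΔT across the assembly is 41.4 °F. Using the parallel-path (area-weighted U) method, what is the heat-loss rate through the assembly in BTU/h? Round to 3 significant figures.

U_eff = 0.89/19.7 + 0.11/9.94 = 0.04518 + 0.01107 = 0.05624
R_eff = 1/U_eff = 17.78 ft²·°F·h/BTU
Q = 1300 × 41.4 / 17.78 = 3027 BTU/h

3030 BTU/h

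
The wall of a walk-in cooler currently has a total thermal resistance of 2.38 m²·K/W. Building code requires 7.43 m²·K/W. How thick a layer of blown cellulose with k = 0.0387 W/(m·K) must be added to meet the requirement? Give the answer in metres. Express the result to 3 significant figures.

0.195 m

ΔR = 7.43 − 2.38 = 5.05 m²·K/W
L = ΔR × k = 5.05 × 0.0387 = 0.1954 m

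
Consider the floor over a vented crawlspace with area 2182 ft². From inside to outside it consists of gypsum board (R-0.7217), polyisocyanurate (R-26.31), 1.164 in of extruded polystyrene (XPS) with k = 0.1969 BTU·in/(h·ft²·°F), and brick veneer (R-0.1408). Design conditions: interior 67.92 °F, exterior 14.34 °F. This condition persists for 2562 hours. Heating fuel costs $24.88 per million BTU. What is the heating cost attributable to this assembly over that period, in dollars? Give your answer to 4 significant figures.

1.164/0.1969 = 5.9116
R_total = 0.7217 + 26.31 + 5.9116 + 0.1408 = 33.084 ft²·°F·h/BTU
Q = 2182 × (67.92 − 14.34) / 33.084 = 3533.8 BTU/h
E = 3533.8 × 2562 = 9053500 BTU
Cost = 9053500/10⁶ × 24.88 = $225.25

225.3 dollars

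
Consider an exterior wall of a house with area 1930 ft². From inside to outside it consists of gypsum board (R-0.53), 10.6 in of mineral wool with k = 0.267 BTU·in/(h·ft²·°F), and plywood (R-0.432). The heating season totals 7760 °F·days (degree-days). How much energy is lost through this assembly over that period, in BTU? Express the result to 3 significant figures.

8840000 BTU

10.6/0.267 = 39.7
R_total = 0.53 + 39.7 + 0.432 = 40.66 ft²·°F·h/BTU
E = A × HDD × 24 / R = 1930 × 7760 × 24 / 40.66 = 8840000 BTU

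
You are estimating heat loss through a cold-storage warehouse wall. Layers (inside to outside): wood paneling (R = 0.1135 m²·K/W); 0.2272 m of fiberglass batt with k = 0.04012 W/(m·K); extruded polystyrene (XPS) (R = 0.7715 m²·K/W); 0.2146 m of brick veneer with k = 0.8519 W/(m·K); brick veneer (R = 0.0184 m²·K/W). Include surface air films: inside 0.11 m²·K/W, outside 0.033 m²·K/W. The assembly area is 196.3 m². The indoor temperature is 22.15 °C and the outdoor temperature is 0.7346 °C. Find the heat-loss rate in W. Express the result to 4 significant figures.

0.2272/0.04012 = 5.663
0.2146/0.8519 = 0.25191
R_total = 0.11 + 0.1135 + 5.663 + 0.7715 + 0.25191 + 0.0184 + 0.033 = 6.9613 m²·K/W
Q = A·ΔT/R = 196.3 × (22.15 − 0.7346) / 6.9613 = 603.89 W

603.9 W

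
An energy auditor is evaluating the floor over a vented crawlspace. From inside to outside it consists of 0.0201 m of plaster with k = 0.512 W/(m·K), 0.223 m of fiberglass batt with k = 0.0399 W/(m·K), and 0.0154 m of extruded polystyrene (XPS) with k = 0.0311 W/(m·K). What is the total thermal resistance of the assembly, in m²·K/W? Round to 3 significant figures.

0.0201/0.512 = 0.03926
0.223/0.0399 = 5.589
0.0154/0.0311 = 0.4952
R_total = 0.03926 + 5.589 + 0.4952 = 6.123 m²·K/W

6.12 m²·K/W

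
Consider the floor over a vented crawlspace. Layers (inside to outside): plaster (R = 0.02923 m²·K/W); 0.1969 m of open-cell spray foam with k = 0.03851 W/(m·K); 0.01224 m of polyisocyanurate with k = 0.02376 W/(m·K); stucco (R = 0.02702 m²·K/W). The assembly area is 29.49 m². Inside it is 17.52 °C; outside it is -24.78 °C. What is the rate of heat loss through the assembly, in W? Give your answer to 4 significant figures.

219.4 W

0.1969/0.03851 = 5.113
0.01224/0.02376 = 0.51515
R_total = 0.02923 + 5.113 + 0.51515 + 0.02702 = 5.6844 m²·K/W
Q = A·ΔT/R = 29.49 × (17.52 − (-24.78)) / 5.6844 = 219.45 W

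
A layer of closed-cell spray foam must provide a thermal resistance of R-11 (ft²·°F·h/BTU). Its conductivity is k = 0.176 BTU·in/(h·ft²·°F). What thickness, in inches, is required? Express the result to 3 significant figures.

L = R × k = 11 × 0.176 = 1.936 in

1.94 in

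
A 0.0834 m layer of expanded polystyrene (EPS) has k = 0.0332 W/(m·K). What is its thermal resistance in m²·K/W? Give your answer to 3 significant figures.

2.51 m²·K/W

R = L/k = 0.0834/0.0332 = 2.512 m²·K/W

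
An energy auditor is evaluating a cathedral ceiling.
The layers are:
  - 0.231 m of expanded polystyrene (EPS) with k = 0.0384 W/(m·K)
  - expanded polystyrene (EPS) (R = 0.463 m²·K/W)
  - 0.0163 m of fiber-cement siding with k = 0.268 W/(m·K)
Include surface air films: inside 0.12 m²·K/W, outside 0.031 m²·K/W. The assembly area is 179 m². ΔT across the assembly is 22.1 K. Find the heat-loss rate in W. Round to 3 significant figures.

0.231/0.0384 = 6.016
0.0163/0.268 = 0.06082
R_total = 0.12 + 6.016 + 0.463 + 0.06082 + 0.031 = 6.69 m²·K/W
Q = A·ΔT/R = 179 × 22.1 / 6.69 = 591.3 W

591 W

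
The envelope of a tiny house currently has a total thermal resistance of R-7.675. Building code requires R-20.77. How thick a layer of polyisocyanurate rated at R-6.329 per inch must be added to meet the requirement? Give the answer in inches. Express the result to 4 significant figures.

2.069 in

ΔR = 20.77 − 7.675 = 13.095 ft²·°F·h/BTU
L = ΔR / (R/in) = 13.095/6.329 = 2.069 in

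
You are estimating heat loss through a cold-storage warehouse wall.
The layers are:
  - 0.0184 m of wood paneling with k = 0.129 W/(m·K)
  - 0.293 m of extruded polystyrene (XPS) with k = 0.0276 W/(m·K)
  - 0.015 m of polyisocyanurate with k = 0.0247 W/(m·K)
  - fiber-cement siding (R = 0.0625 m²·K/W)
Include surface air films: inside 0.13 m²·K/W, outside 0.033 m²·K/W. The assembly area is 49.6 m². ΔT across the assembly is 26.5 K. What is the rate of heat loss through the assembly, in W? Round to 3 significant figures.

113 W

0.0184/0.129 = 0.1426
0.293/0.0276 = 10.62
0.015/0.0247 = 0.6073
R_total = 0.13 + 0.1426 + 10.62 + 0.6073 + 0.0625 + 0.033 = 11.59 m²·K/W
Q = A·ΔT/R = 49.6 × 26.5 / 11.59 = 113.4 W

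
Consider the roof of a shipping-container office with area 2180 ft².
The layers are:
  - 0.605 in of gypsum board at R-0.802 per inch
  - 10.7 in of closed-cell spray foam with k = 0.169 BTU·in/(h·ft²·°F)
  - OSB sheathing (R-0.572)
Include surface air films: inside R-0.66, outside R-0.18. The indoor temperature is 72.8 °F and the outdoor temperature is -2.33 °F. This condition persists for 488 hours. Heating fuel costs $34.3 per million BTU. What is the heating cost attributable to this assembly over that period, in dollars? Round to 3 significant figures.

42.0 dollars

0.605 × 0.802 = 0.4852
10.7/0.169 = 63.31
R_total = 0.66 + 0.4852 + 63.31 + 0.572 + 0.18 = 65.21 ft²·°F·h/BTU
Q = 2180 × (72.8 − (-2.33)) / 65.21 = 2512 BTU/h
E = 2512 × 488 = 1226000 BTU
Cost = 1226000/10⁶ × 34.3 = $42.04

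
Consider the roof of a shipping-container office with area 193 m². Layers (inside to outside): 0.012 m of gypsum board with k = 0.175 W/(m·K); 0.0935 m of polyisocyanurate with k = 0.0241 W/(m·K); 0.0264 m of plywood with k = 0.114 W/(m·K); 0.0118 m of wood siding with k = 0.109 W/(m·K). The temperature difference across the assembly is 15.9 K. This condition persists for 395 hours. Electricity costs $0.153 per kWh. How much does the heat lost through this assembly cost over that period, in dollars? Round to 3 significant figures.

43.2 dollars

0.012/0.175 = 0.06857
0.0935/0.0241 = 3.88
0.0264/0.114 = 0.2316
0.0118/0.109 = 0.1083
R_total = 0.06857 + 3.88 + 0.2316 + 0.1083 = 4.288 m²·K/W
Q = 193 × 15.9 / 4.288 = 715.6 W
E = 715.6 W × 395 h / 1000 = 282.7 kWh
Cost = 282.7 × 0.153 = $43.25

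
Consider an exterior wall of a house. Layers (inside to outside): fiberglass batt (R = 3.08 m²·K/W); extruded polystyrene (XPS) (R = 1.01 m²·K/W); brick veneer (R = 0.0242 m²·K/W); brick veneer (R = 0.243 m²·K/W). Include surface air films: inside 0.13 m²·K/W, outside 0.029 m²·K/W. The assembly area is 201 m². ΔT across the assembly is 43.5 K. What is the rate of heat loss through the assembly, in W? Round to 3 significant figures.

1940 W

R_total = 0.13 + 3.08 + 1.01 + 0.0242 + 0.243 + 0.029 = 4.516 m²·K/W
Q = A·ΔT/R = 201 × 43.5 / 4.516 = 1936 W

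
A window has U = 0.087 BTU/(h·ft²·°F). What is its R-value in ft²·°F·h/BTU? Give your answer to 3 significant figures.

R = 1/U = 1/0.087 = 11.49

11.5 ft²·°F·h/BTU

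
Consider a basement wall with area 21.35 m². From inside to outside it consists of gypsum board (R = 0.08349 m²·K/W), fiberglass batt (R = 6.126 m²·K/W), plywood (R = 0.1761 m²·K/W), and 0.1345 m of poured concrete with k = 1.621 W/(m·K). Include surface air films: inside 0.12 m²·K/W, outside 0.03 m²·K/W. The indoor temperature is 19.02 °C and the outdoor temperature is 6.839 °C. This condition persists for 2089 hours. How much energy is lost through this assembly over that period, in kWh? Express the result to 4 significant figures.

0.1345/1.621 = 0.082973
R_total = 0.12 + 0.08349 + 6.126 + 0.1761 + 0.082973 + 0.03 = 6.6186 m²·K/W
Q = 21.35 × (19.02 − 6.839) / 6.6186 = 39.293 W
E = 39.293 W × 2089 h / 1000 = 82.083 kWh

82.08 kWh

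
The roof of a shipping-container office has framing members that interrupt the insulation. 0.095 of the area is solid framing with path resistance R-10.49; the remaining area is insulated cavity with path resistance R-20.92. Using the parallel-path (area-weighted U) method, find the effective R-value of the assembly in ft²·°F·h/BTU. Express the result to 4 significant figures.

U_eff = 0.905/20.92 + 0.095/10.49 = 0.04326 + 0.0090562 = 0.052316
R_eff = 1/U_eff = 19.115 ft²·°F·h/BTU

19.11 ft²·°F·h/BTU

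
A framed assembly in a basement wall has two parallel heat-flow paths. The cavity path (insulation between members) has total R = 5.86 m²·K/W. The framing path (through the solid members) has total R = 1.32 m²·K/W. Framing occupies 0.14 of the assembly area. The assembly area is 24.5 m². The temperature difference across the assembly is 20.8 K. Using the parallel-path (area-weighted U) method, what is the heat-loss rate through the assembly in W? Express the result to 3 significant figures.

129 W

U_eff = 0.86/5.86 + 0.14/1.32 = 0.1468 + 0.1061 = 0.2528
R_eff = 1/U_eff = 3.955 m²·K/W
Q = 24.5 × 20.8 / 3.955 = 128.8 W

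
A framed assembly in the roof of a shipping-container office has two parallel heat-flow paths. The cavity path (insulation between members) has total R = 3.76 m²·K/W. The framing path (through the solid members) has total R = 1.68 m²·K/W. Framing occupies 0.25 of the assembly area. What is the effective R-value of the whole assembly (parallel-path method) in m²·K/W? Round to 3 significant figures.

2.87 m²·K/W

U_eff = 0.75/3.76 + 0.25/1.68 = 0.1995 + 0.1488 = 0.3483
R_eff = 1/U_eff = 2.871 m²·K/W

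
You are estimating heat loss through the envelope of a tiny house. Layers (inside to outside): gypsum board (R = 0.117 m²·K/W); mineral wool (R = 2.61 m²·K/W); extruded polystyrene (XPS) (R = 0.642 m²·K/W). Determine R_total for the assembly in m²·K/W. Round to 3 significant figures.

R_total = 0.117 + 2.61 + 0.642 = 3.369 m²·K/W

3.37 m²·K/W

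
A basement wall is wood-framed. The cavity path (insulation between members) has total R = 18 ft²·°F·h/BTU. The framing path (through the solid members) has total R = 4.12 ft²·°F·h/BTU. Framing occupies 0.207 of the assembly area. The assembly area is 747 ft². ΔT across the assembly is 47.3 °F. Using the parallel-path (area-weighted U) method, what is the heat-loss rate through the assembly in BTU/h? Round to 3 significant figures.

U_eff = 0.793/18 + 0.207/4.12 = 0.04406 + 0.05024 = 0.0943
R_eff = 1/U_eff = 10.6 ft²·°F·h/BTU
Q = 747 × 47.3 / 10.6 = 3332 BTU/h

3330 BTU/h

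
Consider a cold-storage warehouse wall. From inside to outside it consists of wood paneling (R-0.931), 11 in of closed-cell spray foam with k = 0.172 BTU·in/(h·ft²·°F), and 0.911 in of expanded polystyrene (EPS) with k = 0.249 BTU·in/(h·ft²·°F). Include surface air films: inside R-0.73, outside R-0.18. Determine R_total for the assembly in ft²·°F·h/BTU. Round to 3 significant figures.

11/0.172 = 63.95
0.911/0.249 = 3.659
R_total = 0.73 + 0.931 + 63.95 + 3.659 + 0.18 = 69.45 ft²·°F·h/BTU

69.5 ft²·°F·h/BTU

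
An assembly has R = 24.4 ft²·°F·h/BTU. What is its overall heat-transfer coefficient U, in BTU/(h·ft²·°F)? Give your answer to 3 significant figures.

U = 1/R = 1/24.4 = 0.04098

0.0410 BTU/(h·ft²·°F)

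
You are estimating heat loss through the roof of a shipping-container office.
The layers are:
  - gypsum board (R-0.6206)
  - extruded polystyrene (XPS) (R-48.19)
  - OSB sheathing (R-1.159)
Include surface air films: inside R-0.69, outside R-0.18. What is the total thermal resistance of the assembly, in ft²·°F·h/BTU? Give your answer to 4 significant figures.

R_total = 0.69 + 0.6206 + 48.19 + 1.159 + 0.18 = 50.84 ft²·°F·h/BTU

50.84 ft²·°F·h/BTU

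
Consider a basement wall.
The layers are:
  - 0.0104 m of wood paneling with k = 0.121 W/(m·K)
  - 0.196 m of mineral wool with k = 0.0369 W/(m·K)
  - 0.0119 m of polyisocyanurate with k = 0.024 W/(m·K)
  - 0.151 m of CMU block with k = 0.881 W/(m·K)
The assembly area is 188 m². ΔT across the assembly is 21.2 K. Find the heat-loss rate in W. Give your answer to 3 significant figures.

657 W

0.0104/0.121 = 0.08595
0.196/0.0369 = 5.312
0.0119/0.024 = 0.4958
0.151/0.881 = 0.1714
R_total = 0.08595 + 5.312 + 0.4958 + 0.1714 = 6.065 m²·K/W
Q = A·ΔT/R = 188 × 21.2 / 6.065 = 657.2 W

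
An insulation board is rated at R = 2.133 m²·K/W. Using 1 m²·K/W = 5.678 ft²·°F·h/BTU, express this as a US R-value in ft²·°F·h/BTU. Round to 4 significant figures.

R_US = 2.133 × 5.678 = 12.111

12.11 ft²·°F·h/BTU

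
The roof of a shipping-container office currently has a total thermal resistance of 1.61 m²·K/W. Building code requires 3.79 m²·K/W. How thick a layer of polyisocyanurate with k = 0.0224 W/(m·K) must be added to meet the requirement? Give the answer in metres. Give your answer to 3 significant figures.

ΔR = 3.79 − 1.61 = 2.18 m²·K/W
L = ΔR × k = 2.18 × 0.0224 = 0.04883 m

0.0488 m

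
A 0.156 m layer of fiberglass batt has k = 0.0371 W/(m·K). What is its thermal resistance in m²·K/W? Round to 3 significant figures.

R = L/k = 0.156/0.0371 = 4.205 m²·K/W

4.20 m²·K/W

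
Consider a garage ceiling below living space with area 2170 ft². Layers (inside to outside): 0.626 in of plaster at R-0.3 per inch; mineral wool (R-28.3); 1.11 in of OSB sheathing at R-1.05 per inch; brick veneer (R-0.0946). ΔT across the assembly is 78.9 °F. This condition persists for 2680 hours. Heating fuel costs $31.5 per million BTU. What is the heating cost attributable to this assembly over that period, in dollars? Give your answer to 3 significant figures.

0.626 × 0.3 = 0.1878
1.11 × 1.05 = 1.166
R_total = 0.1878 + 28.3 + 1.166 + 0.0946 = 29.75 ft²·°F·h/BTU
Q = 2170 × 78.9 / 29.75 = 5755 BTU/h
E = 5755 × 2680 = 15420000 BTU
Cost = 15420000/10⁶ × 31.5 = $485.9

486 dollars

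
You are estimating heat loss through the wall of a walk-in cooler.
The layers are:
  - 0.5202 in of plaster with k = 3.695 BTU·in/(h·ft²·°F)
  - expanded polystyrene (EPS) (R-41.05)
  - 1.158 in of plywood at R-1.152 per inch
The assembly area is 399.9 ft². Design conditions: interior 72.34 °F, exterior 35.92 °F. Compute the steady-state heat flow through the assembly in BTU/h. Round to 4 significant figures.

342.5 BTU/h

0.5202/3.695 = 0.14078
1.158 × 1.152 = 1.334
R_total = 0.14078 + 41.05 + 1.334 = 42.525 ft²·°F·h/BTU
Q = A·ΔT/R = 399.9 × (72.34 − 35.92) / 42.525 = 342.49 BTU/h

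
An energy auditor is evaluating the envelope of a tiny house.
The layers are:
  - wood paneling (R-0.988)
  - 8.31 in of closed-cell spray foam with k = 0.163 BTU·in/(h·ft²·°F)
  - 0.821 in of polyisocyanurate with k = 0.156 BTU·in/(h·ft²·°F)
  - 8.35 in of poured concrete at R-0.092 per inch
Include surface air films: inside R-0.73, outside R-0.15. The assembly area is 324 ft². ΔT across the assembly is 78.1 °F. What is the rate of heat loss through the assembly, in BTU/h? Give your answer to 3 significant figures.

8.31/0.163 = 50.98
0.821/0.156 = 5.263
8.35 × 0.092 = 0.7682
R_total = 0.73 + 0.988 + 50.98 + 5.263 + 0.7682 + 0.15 = 58.88 ft²·°F·h/BTU
Q = A·ΔT/R = 324 × 78.1 / 58.88 = 429.8 BTU/h

430 BTU/h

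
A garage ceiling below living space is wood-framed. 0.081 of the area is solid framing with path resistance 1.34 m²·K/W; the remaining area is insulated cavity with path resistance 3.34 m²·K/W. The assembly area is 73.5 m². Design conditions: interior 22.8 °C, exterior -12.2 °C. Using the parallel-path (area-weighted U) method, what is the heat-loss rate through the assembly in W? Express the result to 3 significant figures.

U_eff = 0.919/3.34 + 0.081/1.34 = 0.2751 + 0.06045 = 0.3356
R_eff = 1/U_eff = 2.98 m²·K/W
Q = 73.5 × (22.8 − (-12.2)) / 2.98 = 863.3 W

863 W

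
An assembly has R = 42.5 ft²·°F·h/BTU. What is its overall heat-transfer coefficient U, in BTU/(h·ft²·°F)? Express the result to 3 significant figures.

U = 1/R = 1/42.5 = 0.02353

0.0235 BTU/(h·ft²·°F)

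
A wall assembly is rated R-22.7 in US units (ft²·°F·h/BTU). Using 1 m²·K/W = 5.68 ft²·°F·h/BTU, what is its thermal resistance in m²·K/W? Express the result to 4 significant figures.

R_SI = 22.7/5.68 = 3.9965

3.996 m²·K/W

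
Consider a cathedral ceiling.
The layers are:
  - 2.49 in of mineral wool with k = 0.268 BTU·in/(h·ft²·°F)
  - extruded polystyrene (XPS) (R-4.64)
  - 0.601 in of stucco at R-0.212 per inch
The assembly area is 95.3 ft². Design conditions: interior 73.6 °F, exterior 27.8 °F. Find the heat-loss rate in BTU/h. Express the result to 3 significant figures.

310 BTU/h

2.49/0.268 = 9.291
0.601 × 0.212 = 0.1274
R_total = 9.291 + 4.64 + 0.1274 = 14.06 ft²·°F·h/BTU
Q = A·ΔT/R = 95.3 × (73.6 − 27.8) / 14.06 = 310.5 BTU/h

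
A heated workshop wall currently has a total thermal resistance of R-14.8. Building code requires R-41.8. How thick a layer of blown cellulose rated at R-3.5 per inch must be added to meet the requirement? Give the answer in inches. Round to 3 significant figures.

7.71 in

ΔR = 41.8 − 14.8 = 27 ft²·°F·h/BTU
L = ΔR / (R/in) = 27/3.5 = 7.714 in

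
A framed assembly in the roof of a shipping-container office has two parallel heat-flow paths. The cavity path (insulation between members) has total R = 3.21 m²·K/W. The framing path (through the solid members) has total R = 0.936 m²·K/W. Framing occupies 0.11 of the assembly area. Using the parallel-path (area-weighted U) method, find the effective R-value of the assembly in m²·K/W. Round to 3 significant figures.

2.53 m²·K/W

U_eff = 0.89/3.21 + 0.11/0.936 = 0.2773 + 0.1175 = 0.3948
R_eff = 1/U_eff = 2.533 m²·K/W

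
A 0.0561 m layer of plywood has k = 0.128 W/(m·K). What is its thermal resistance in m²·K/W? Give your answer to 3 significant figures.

0.438 m²·K/W

R = L/k = 0.0561/0.128 = 0.4383 m²·K/W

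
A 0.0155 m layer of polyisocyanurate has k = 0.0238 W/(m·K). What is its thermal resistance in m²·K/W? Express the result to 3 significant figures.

R = L/k = 0.0155/0.0238 = 0.6513 m²·K/W

0.651 m²·K/W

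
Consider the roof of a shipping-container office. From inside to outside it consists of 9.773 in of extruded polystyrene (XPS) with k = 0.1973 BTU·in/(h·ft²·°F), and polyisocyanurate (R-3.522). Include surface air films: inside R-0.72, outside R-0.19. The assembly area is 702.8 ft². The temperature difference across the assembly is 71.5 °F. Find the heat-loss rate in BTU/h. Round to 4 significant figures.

931.2 BTU/h

9.773/0.1973 = 49.534
R_total = 0.72 + 49.534 + 3.522 + 0.19 = 53.966 ft²·°F·h/BTU
Q = A·ΔT/R = 702.8 × 71.5 / 53.966 = 931.15 BTU/h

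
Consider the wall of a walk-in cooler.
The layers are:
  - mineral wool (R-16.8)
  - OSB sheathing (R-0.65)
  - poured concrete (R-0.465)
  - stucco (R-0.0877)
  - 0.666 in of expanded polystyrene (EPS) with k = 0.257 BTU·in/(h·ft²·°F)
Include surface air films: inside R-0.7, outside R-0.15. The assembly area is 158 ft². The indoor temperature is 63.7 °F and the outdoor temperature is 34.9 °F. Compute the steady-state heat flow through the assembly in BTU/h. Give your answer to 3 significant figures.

0.666/0.257 = 2.591
R_total = 0.7 + 16.8 + 0.65 + 0.465 + 0.0877 + 2.591 + 0.15 = 21.44 ft²·°F·h/BTU
Q = A·ΔT/R = 158 × (63.7 − 34.9) / 21.44 = 212.2 BTU/h

212 BTU/h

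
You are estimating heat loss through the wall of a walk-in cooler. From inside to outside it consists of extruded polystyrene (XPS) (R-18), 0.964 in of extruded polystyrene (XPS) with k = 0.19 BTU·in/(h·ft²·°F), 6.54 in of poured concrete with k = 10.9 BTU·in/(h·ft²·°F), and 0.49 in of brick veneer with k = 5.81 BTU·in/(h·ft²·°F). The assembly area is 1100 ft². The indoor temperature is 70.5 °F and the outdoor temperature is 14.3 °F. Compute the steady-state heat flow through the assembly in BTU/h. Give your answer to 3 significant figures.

2600 BTU/h

0.964/0.19 = 5.074
6.54/10.9 = 0.6
0.49/5.81 = 0.08434
R_total = 18 + 5.074 + 0.6 + 0.08434 = 23.76 ft²·°F·h/BTU
Q = A·ΔT/R = 1100 × (70.5 − 14.3) / 23.76 = 2602 BTU/h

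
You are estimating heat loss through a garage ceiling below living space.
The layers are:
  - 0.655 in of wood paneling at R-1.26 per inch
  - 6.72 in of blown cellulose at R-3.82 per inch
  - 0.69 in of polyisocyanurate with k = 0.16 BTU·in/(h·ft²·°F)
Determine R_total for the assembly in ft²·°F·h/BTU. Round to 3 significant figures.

0.655 × 1.26 = 0.8253
6.72 × 3.82 = 25.67
0.69/0.16 = 4.312
R_total = 0.8253 + 25.67 + 4.312 = 30.81 ft²·°F·h/BTU

30.8 ft²·°F·h/BTU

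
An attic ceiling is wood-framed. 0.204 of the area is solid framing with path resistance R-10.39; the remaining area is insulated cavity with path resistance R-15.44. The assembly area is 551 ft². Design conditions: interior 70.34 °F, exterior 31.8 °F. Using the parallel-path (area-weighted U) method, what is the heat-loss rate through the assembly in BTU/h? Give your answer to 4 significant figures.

U_eff = 0.796/15.44 + 0.204/10.39 = 0.051554 + 0.019634 = 0.071189
R_eff = 1/U_eff = 14.047 ft²·°F·h/BTU
Q = 551 × (70.34 − 31.8) / 14.047 = 1511.7 BTU/h

1512 BTU/h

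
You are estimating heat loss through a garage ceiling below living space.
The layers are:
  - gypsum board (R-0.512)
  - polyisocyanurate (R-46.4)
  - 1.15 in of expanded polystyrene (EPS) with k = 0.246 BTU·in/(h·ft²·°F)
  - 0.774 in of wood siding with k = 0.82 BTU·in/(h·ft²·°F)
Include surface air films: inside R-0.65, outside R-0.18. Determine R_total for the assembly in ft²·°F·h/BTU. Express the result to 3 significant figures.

1.15/0.246 = 4.675
0.774/0.82 = 0.9439
R_total = 0.65 + 0.512 + 46.4 + 4.675 + 0.9439 + 0.18 = 53.36 ft²·°F·h/BTU

53.4 ft²·°F·h/BTU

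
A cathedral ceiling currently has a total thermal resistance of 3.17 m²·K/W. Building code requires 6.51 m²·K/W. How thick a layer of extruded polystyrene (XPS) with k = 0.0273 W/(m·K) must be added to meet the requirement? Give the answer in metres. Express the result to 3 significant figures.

ΔR = 6.51 − 3.17 = 3.34 m²·K/W
L = ΔR × k = 3.34 × 0.0273 = 0.09118 m

0.0912 m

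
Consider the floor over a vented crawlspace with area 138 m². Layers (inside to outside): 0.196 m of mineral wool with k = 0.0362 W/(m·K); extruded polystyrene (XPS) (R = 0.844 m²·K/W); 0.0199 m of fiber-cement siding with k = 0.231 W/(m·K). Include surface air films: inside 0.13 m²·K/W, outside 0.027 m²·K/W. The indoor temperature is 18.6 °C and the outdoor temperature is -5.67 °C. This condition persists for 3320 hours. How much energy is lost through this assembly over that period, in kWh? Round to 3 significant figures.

0.196/0.0362 = 5.414
0.0199/0.231 = 0.08615
R_total = 0.13 + 5.414 + 0.844 + 0.08615 + 0.027 = 6.502 m²·K/W
Q = 138 × (18.6 − (-5.67)) / 6.502 = 515.2 W
E = 515.2 W × 3320 h / 1000 = 1710 kWh

1710 kWh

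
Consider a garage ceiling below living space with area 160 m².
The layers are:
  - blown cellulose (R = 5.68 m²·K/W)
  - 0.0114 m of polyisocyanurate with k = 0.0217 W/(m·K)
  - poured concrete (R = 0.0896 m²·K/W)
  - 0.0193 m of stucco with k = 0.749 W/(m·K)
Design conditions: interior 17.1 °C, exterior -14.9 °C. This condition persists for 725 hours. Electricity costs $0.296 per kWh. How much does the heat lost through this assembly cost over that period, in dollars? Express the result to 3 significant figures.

174 dollars

0.0114/0.0217 = 0.5253
0.0193/0.749 = 0.02577
R_total = 5.68 + 0.5253 + 0.0896 + 0.02577 = 6.321 m²·K/W
Q = 160 × (17.1 − (-14.9)) / 6.321 = 810 W
E = 810 W × 725 h / 1000 = 587.3 kWh
Cost = 587.3 × 0.296 = $173.8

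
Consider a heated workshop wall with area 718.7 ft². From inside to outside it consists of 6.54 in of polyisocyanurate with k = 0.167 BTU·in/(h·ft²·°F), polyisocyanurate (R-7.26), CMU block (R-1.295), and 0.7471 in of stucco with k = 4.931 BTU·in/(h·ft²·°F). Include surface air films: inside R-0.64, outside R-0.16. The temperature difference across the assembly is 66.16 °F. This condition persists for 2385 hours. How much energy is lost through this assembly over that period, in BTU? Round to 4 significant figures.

6.54/0.167 = 39.162
0.7471/4.931 = 0.15151
R_total = 0.64 + 39.162 + 7.26 + 1.295 + 0.15151 + 0.16 = 48.668 ft²·°F·h/BTU
Q = 718.7 × 66.16 / 48.668 = 977.01 BTU/h
E = 977.01 × 2385 = 2330200 BTU

2330000 BTU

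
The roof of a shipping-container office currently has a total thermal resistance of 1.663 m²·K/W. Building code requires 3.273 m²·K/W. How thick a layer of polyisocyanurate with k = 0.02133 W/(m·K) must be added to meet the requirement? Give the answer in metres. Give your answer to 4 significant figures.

0.03434 m

ΔR = 3.273 − 1.663 = 1.61 m²·K/W
L = ΔR × k = 1.61 × 0.02133 = 0.034341 m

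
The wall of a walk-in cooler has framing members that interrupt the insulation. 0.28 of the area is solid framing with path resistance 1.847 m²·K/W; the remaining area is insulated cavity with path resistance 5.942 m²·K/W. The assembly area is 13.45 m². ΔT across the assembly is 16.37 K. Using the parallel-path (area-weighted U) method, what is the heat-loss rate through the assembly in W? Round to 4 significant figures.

60.06 W

U_eff = 0.72/5.942 + 0.28/1.847 = 0.12117 + 0.1516 = 0.27277
R_eff = 1/U_eff = 3.6661 m²·K/W
Q = 13.45 × 16.37 / 3.6661 = 60.057 W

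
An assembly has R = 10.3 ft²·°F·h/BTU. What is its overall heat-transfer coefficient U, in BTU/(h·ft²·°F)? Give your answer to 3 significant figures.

0.0971 BTU/(h·ft²·°F)

U = 1/R = 1/10.3 = 0.09709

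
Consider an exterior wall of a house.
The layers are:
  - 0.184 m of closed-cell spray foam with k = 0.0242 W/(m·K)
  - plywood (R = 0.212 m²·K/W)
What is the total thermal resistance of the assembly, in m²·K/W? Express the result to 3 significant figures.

7.82 m²·K/W

0.184/0.0242 = 7.603
R_total = 7.603 + 0.212 = 7.815 m²·K/W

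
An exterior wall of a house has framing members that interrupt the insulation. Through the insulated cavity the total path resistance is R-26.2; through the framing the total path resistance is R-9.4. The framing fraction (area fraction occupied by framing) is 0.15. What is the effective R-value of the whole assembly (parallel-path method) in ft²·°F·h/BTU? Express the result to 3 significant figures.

20.7 ft²·°F·h/BTU

U_eff = 0.85/26.2 + 0.15/9.4 = 0.03244 + 0.01596 = 0.0484
R_eff = 1/U_eff = 20.66 ft²·°F·h/BTU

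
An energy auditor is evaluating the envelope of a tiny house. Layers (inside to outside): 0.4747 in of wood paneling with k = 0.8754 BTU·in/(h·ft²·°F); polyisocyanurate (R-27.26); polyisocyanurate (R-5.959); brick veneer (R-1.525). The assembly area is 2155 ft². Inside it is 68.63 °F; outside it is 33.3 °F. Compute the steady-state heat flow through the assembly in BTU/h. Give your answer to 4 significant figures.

2158 BTU/h

0.4747/0.8754 = 0.54227
R_total = 0.54227 + 27.26 + 5.959 + 1.525 = 35.286 ft²·°F·h/BTU
Q = A·ΔT/R = 2155 × (68.63 − 33.3) / 35.286 = 2157.7 BTU/h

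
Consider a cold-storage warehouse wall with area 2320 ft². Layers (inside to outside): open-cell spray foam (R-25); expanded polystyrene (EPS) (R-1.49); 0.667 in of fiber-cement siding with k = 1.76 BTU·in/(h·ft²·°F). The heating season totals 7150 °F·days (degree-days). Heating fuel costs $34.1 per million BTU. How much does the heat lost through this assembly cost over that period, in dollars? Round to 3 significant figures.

505 dollars

0.667/1.76 = 0.379
R_total = 25 + 1.49 + 0.379 = 26.87 ft²·°F·h/BTU
E = A × HDD × 24 / R = 2320 × 7150 × 24 / 26.87 = 14820000 BTU
Cost = 14820000/10⁶ × 34.1 = $505.3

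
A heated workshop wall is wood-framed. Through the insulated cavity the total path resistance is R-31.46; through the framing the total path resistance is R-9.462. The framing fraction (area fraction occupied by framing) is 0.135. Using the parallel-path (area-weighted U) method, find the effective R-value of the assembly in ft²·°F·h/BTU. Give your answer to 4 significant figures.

U_eff = 0.865/31.46 + 0.135/9.462 = 0.027495 + 0.014268 = 0.041763
R_eff = 1/U_eff = 23.945 ft²·°F·h/BTU

23.94 ft²·°F·h/BTU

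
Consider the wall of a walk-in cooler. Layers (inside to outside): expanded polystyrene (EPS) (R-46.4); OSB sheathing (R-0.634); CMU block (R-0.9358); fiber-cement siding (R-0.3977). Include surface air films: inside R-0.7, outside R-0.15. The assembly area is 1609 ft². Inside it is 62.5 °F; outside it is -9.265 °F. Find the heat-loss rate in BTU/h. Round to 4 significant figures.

2346 BTU/h

R_total = 0.7 + 46.4 + 0.634 + 0.9358 + 0.3977 + 0.15 = 49.218 ft²·°F·h/BTU
Q = A·ΔT/R = 1609 × (62.5 − (-9.265)) / 49.218 = 2346.1 BTU/h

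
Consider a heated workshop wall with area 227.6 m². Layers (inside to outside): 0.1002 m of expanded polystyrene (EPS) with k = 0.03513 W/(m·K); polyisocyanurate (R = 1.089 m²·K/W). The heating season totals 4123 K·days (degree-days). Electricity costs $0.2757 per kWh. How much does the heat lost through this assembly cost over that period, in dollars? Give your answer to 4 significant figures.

0.1002/0.03513 = 2.8523
R_total = 2.8523 + 1.089 = 3.9413 m²·K/W
E = A × HDD × 24 / R / 1000 = 227.6 × 4123 × 24 / 3.9413 / 1000 = 5714.3 kWh
Cost = 5714.3 × 0.2757 = $1575.4

1575 dollars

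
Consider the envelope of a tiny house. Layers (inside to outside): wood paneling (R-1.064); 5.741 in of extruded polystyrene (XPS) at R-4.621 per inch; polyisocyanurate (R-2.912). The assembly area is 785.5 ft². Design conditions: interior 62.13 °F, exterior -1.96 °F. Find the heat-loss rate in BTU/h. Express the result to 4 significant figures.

1650 BTU/h

5.741 × 4.621 = 26.529
R_total = 1.064 + 26.529 + 2.912 = 30.505 ft²·°F·h/BTU
Q = A·ΔT/R = 785.5 × (62.13 − (-1.96)) / 30.505 = 1650.3 BTU/h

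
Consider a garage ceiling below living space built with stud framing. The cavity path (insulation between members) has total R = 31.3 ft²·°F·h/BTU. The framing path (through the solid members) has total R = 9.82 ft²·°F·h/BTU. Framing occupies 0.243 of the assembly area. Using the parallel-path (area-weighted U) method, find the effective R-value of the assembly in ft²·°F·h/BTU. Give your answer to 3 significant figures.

20.4 ft²·°F·h/BTU

U_eff = 0.757/31.3 + 0.243/9.82 = 0.02419 + 0.02475 = 0.04893
R_eff = 1/U_eff = 20.44 ft²·°F·h/BTU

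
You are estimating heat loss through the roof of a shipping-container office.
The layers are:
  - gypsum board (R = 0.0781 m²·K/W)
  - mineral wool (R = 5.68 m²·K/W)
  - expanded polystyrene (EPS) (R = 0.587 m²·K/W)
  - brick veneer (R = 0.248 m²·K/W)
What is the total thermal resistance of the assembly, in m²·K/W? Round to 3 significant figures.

R_total = 0.0781 + 5.68 + 0.587 + 0.248 = 6.593 m²·K/W

6.59 m²·K/W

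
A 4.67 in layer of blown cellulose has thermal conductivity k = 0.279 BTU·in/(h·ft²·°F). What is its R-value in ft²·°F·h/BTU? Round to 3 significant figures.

R = L/k = 4.67/0.279 = 16.74 ft²·°F·h/BTU

16.7 ft²·°F·h/BTU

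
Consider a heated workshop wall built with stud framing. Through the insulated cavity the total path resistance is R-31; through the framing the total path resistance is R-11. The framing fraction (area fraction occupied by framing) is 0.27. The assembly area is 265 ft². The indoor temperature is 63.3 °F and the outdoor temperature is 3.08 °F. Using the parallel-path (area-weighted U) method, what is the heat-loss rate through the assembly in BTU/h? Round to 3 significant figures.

767 BTU/h

U_eff = 0.73/31 + 0.27/11 = 0.02355 + 0.02455 = 0.04809
R_eff = 1/U_eff = 20.79 ft²·°F·h/BTU
Q = 265 × (63.3 − 3.08) / 20.79 = 767.5 BTU/h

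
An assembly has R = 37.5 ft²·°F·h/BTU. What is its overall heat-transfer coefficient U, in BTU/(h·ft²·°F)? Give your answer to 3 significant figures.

U = 1/R = 1/37.5 = 0.02667

0.0267 BTU/(h·ft²·°F)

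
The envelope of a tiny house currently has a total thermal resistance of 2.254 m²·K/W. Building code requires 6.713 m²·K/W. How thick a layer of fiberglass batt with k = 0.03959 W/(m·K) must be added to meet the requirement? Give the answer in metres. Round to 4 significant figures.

ΔR = 6.713 − 2.254 = 4.459 m²·K/W
L = ΔR × k = 4.459 × 0.03959 = 0.17653 m

0.1765 m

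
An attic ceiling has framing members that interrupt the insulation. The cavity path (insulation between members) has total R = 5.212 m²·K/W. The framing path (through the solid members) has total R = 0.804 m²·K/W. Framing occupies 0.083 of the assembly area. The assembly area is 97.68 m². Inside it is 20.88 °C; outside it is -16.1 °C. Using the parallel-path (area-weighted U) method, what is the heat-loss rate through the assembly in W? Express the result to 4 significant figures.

1008 W

U_eff = 0.917/5.212 + 0.083/0.804 = 0.17594 + 0.10323 = 0.27917
R_eff = 1/U_eff = 3.582 m²·K/W
Q = 97.68 × (20.88 − (-16.1)) / 3.582 = 1008.4 W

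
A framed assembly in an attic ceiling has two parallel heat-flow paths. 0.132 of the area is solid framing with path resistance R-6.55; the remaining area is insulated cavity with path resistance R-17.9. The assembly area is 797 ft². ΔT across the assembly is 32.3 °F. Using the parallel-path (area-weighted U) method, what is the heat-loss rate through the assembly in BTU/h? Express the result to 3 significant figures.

U_eff = 0.868/17.9 + 0.132/6.55 = 0.04849 + 0.02015 = 0.06864
R_eff = 1/U_eff = 14.57 ft²·°F·h/BTU
Q = 797 × 32.3 / 14.57 = 1767 BTU/h

1770 BTU/h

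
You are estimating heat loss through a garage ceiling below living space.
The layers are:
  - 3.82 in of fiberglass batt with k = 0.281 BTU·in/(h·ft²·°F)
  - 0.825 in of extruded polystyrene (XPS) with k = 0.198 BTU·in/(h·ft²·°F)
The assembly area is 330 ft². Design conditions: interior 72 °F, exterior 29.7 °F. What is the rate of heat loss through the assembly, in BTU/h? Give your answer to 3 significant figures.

786 BTU/h

3.82/0.281 = 13.59
0.825/0.198 = 4.167
R_total = 13.59 + 4.167 = 17.76 ft²·°F·h/BTU
Q = A·ΔT/R = 330 × (72 − 29.7) / 17.76 = 785.9 BTU/h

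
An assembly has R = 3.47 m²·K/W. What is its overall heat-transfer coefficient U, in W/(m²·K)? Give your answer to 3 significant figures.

0.288 W/(m²·K)

U = 1/R = 1/3.47 = 0.2882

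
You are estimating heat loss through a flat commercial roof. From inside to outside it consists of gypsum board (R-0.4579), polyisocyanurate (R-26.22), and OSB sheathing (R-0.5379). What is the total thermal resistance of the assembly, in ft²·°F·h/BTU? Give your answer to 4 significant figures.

27.22 ft²·°F·h/BTU

R_total = 0.4579 + 26.22 + 0.5379 = 27.216 ft²·°F·h/BTU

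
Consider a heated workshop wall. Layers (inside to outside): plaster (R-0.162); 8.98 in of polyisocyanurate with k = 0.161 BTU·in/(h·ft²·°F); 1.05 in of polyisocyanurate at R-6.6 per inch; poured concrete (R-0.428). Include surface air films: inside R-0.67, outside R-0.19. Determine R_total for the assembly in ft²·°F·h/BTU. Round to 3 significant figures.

8.98/0.161 = 55.78
1.05 × 6.6 = 6.93
R_total = 0.67 + 0.162 + 55.78 + 6.93 + 0.428 + 0.19 = 64.16 ft²·°F·h/BTU

64.2 ft²·°F·h/BTU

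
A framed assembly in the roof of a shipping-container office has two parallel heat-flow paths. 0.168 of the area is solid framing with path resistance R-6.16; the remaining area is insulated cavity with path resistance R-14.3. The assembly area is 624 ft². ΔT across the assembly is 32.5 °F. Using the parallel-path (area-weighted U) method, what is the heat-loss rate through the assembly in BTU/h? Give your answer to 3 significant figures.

U_eff = 0.832/14.3 + 0.168/6.16 = 0.05818 + 0.02727 = 0.08545
R_eff = 1/U_eff = 11.7 ft²·°F·h/BTU
Q = 624 × 32.5 / 11.7 = 1733 BTU/h

1730 BTU/h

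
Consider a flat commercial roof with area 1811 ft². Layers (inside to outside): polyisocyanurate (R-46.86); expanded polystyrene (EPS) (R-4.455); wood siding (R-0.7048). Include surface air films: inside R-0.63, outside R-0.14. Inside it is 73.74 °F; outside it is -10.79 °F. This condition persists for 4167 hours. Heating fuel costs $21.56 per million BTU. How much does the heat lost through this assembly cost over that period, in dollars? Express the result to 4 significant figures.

260.5 dollars

R_total = 0.63 + 46.86 + 4.455 + 0.7048 + 0.14 = 52.79 ft²·°F·h/BTU
Q = 1811 × (73.74 − (-10.79)) / 52.79 = 2899.9 BTU/h
E = 2899.9 × 4167 = 12084000 BTU
Cost = 12084000/10⁶ × 21.56 = $260.53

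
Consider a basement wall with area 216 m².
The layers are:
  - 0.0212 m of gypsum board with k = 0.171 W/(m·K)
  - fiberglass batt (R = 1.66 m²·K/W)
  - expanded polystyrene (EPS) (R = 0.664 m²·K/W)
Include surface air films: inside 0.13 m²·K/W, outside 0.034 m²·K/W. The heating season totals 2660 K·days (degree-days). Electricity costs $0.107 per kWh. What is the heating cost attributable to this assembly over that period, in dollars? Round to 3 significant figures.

565 dollars

0.0212/0.171 = 0.124
R_total = 0.13 + 0.124 + 1.66 + 0.664 + 0.034 = 2.612 m²·K/W
E = A × HDD × 24 / R / 1000 = 216 × 2660 × 24 / 2.612 / 1000 = 5279 kWh
Cost = 5279 × 0.107 = $564.9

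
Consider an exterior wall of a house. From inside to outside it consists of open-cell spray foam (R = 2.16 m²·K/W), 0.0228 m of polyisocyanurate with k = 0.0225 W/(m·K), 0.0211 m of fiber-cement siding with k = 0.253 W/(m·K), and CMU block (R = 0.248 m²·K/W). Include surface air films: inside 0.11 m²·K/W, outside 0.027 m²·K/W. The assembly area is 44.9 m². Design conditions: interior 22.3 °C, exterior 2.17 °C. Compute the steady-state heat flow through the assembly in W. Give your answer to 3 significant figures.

0.0228/0.0225 = 1.013
0.0211/0.253 = 0.0834
R_total = 0.11 + 2.16 + 1.013 + 0.0834 + 0.248 + 0.027 = 3.642 m²·K/W
Q = A·ΔT/R = 44.9 × (22.3 − 2.17) / 3.642 = 248.2 W

248 W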